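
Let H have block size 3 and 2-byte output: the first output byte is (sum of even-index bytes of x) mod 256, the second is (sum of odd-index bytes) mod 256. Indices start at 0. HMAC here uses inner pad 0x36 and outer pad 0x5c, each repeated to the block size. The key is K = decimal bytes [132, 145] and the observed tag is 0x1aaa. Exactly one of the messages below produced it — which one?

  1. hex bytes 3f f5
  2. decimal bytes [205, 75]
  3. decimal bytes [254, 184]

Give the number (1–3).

1

Key decimal bytes [132, 145] = 84 91 is 2 bytes ≤ B = 3; zero-pad to 3 bytes: K' = 84 91 00.
K' ⊕ ipad = b2 a7 36; K' ⊕ opad = d8 cd 5c.
m1: inner = H(b2 a7 36 3f f5) = dd e6; tag = H(d8 cd 5c dd e6) = 1aaa ← matches
m2: inner = H(b2 a7 36 cd 4b) = 33 74; tag = H(d8 cd 5c 33 74) = a800
m3: inner = H(b2 a7 36 fe b8) = a0 a5; tag = H(d8 cd 5c a0 a5) = d96d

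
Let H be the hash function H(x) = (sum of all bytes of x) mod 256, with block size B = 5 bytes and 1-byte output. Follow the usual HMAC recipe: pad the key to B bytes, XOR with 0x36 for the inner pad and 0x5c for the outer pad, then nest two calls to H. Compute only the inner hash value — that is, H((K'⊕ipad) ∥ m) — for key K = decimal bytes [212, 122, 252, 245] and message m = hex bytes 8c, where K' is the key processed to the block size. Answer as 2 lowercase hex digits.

Key decimal bytes [212, 122, 252, 245] = d4 7a fc f5 is 4 bytes ≤ B = 5; zero-pad to 5 bytes: K' = d4 7a fc f5 00.
K' ⊕ ipad = e2 4c ca c3 36.
Inner input = e2 4c ca c3 36 ∥ 8c.
Inner hash: sum = 226+76+202+195+54+140 = 893; mod 256 = 125 → 7d.

7d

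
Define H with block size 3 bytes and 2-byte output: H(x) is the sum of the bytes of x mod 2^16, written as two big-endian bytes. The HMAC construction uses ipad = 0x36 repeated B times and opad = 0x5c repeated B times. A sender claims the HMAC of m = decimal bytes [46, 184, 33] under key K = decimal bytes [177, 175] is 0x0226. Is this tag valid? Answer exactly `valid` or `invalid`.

Key decimal bytes [177, 175] = b1 af is 2 bytes ≤ B = 3; zero-pad to 3 bytes: K' = b1 af 00.
K' ⊕ ipad = 87 99 36; K' ⊕ opad = ed f3 5c.
Inner hash: sum = 135+153+54+46+184+33 = 605 → 02 5d.
Outer hash (recomputed tag): sum = 237+243+92+2+93 = 667 → 02 9b.
Recomputed tag = 029b; claimed = 0226 → mismatch.

invalid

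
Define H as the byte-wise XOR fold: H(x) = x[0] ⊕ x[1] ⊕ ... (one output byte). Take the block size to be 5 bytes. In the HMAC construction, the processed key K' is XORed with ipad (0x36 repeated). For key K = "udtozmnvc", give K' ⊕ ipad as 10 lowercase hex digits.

5036363636

Key "udtozmnvc" = 75 64 74 6f 7a 6d 6e 76 63 is 9 bytes > B = 5, so hash it first: H(key) = 66, then zero-pad to 5 bytes: K' = 66 00 00 00 00.
XOR each byte with 0x36: 66⊕36=50, 00⊕36=36, 00⊕36=36, 00⊕36=36, 00⊕36=36.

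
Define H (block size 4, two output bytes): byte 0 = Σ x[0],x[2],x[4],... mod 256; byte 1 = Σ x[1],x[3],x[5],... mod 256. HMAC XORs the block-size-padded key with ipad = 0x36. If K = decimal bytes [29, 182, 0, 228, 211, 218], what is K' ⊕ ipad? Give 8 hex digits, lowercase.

c6423636

Key decimal bytes [29, 182, 0, 228, 211, 218] = 1d b6 00 e4 d3 da is 6 bytes > B = 4, so hash it first: H(key) = f0 74, then zero-pad to 4 bytes: K' = f0 74 00 00.
XOR each byte with 0x36: f0⊕36=c6, 74⊕36=42, 00⊕36=36, 00⊕36=36.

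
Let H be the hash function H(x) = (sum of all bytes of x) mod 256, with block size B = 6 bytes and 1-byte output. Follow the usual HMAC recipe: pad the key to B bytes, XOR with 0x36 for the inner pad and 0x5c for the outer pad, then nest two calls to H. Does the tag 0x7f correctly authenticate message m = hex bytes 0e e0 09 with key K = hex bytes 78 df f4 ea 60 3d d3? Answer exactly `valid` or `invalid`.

invalid

Key hex bytes 78 df f4 ea 60 3d d3 is 7 bytes > B = 6, so hash it first: H(key) = a5, then zero-pad to 6 bytes: K' = a5 00 00 00 00 00.
K' ⊕ ipad = 93 36 36 36 36 36; K' ⊕ opad = f9 5c 5c 5c 5c 5c.
Inner hash: sum = 147+54+54+54+54+54+14+224+9 = 664; mod 256 = 152 → 98.
Outer hash (recomputed tag): sum = 249+92+92+92+92+92+152 = 861; mod 256 = 93 → 5d.
Recomputed tag = 5d; claimed = 7f → mismatch.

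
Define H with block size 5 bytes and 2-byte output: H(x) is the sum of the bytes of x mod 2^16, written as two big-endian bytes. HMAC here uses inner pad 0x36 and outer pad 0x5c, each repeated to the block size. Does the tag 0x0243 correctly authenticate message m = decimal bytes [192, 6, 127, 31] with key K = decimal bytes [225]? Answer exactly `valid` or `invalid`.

valid

Key decimal bytes [225] = e1 is 1 byte ≤ B = 5; zero-pad to 5 bytes: K' = e1 00 00 00 00.
K' ⊕ ipad = d7 36 36 36 36; K' ⊕ opad = bd 5c 5c 5c 5c.
Inner hash: sum = 215+54+54+54+54+192+6+127+31 = 787 → 03 13.
Outer hash (recomputed tag): sum = 189+92+92+92+92+3+19 = 579 → 02 43.
Recomputed tag = 0243; claimed = 0243 → match.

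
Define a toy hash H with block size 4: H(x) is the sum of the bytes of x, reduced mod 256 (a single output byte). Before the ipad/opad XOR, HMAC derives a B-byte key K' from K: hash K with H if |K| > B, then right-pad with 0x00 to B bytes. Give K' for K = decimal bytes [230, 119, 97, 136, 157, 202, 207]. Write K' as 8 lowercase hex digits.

|K| = 7 > B = 4, so first hash the key.
H(K): sum = 230+119+97+136+157+202+207 = 1148; mod 256 = 124 → 7c.
Zero-pad H(K) = 7c to 4 bytes: K' = 7c 00 00 00.

7c000000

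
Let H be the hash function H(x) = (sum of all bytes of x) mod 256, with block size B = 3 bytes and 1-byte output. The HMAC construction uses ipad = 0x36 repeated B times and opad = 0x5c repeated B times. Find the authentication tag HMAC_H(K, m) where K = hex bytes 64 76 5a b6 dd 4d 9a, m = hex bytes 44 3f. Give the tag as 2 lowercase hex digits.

Key hex bytes 64 76 5a b6 dd 4d 9a is 7 bytes > B = 3, so hash it first: H(key) = ae, then zero-pad to 3 bytes: K' = ae 00 00.
K' ⊕ ipad = 98 36 36.  K' ⊕ opad = f2 5c 5c.
Inner input = (K'⊕ipad) ∥ m = 98 36 36 ∥ 44 3f.
Inner hash: sum = 152+54+54+68+63 = 391; mod 256 = 135 → 87.
Outer input = (K'⊕opad) ∥ inner = f2 5c 5c ∥ 87.
Outer hash (tag): sum = 242+92+92+135 = 561; mod 256 = 49 → 31.

31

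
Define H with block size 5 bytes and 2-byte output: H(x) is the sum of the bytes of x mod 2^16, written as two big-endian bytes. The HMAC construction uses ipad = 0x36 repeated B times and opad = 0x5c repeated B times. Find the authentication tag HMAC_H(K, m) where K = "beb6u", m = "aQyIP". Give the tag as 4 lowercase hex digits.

014d

Key "beb6u" = 62 65 62 36 75 is exactly B = 5 bytes: K' = 62 65 62 36 75.
K' ⊕ ipad = 54 53 54 00 43.  K' ⊕ opad = 3e 39 3e 6a 29.
Inner input = (K'⊕ipad) ∥ m = 54 53 54 00 43 ∥ 61 51 79 49 50.
Inner hash: sum = 84+83+84+0+67+97+81+121+73+80 = 770 → 03 02.
Outer input = (K'⊕opad) ∥ inner = 3e 39 3e 6a 29 ∥ 03 02.
Outer hash (tag): sum = 62+57+62+106+41+3+2 = 333 → 01 4d.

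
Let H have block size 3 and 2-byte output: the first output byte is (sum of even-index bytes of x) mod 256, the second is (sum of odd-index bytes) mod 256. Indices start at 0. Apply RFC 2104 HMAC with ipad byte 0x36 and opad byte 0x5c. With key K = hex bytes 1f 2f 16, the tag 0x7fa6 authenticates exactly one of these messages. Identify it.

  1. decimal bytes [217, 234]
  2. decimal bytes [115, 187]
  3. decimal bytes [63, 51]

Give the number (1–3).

Key hex bytes 1f 2f 16 is exactly B = 3 bytes: K' = 1f 2f 16.
K' ⊕ ipad = 29 19 20; K' ⊕ opad = 43 73 4a.
m1: inner = H(29 19 20 d9 ea) = 33 f2; tag = H(43 73 4a 33 f2) = 7fa6 ← matches
m2: inner = H(29 19 20 73 bb) = 04 8c; tag = H(43 73 4a 04 8c) = 1977
m3: inner = H(29 19 20 3f 33) = 7c 58; tag = H(43 73 4a 7c 58) = e5ef

1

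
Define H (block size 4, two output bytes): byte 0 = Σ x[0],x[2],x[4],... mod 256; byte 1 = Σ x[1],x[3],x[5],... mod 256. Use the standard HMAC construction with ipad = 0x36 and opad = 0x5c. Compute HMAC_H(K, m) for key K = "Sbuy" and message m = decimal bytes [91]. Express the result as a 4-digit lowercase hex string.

Key "Sbuy" = 53 62 75 79 is exactly B = 4 bytes: K' = 53 62 75 79.
K' ⊕ ipad = 65 54 43 4f.  K' ⊕ opad = 0f 3e 29 25.
Inner input = (K'⊕ipad) ∥ m = 65 54 43 4f ∥ 5b.
Inner hash: even-index sum = 259 mod 256 = 3; odd-index sum = 163 mod 256 = 163 → 03 a3.
Outer input = (K'⊕opad) ∥ inner = 0f 3e 29 25 ∥ 03 a3.
Outer hash (tag): even-index sum = 59 mod 256 = 59; odd-index sum = 262 mod 256 = 6 → 3b 06.

3b06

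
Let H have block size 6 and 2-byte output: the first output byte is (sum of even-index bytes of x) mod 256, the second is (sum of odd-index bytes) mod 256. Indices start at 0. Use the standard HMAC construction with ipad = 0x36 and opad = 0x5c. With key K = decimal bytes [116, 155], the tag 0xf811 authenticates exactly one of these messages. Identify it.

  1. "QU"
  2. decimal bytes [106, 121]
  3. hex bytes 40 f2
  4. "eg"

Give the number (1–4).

2

Key decimal bytes [116, 155] = 74 9b is 2 bytes ≤ B = 6; zero-pad to 6 bytes: K' = 74 9b 00 00 00 00.
K' ⊕ ipad = 42 ad 36 36 36 36; K' ⊕ opad = 28 c7 5c 5c 5c 5c.
m1: inner = H(42 ad 36 36 36 36 51 55) = ff 6e; tag = H(28 c7 5c 5c 5c 5c ff 6e) = dfed
m2: inner = H(42 ad 36 36 36 36 6a 79) = 18 92; tag = H(28 c7 5c 5c 5c 5c 18 92) = f811 ← matches
m3: inner = H(42 ad 36 36 36 36 40 f2) = ee 0b; tag = H(28 c7 5c 5c 5c 5c ee 0b) = ce8a
m4: inner = H(42 ad 36 36 36 36 65 67) = 13 80; tag = H(28 c7 5c 5c 5c 5c 13 80) = f3ff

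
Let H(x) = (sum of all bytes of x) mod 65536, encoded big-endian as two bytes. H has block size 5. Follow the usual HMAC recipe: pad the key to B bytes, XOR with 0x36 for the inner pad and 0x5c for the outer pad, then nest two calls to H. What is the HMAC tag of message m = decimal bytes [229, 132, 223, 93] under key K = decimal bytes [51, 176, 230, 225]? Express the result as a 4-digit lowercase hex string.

0340

Key decimal bytes [51, 176, 230, 225] = 33 b0 e6 e1 is 4 bytes ≤ B = 5; zero-pad to 5 bytes: K' = 33 b0 e6 e1 00.
K' ⊕ ipad = 05 86 d0 d7 36.  K' ⊕ opad = 6f ec ba bd 5c.
Inner input = (K'⊕ipad) ∥ m = 05 86 d0 d7 36 ∥ e5 84 df 5d.
Inner hash: sum = 5+134+208+215+54+229+132+223+93 = 1293 → 05 0d.
Outer input = (K'⊕opad) ∥ inner = 6f ec ba bd 5c ∥ 05 0d.
Outer hash (tag): sum = 111+236+186+189+92+5+13 = 832 → 03 40.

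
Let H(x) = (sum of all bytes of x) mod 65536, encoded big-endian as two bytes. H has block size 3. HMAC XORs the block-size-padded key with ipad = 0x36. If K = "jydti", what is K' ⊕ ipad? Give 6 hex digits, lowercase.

Key "jydti" = 6a 79 64 74 69 is 5 bytes > B = 3, so hash it first: H(key) = 02 24, then zero-pad to 3 bytes: K' = 02 24 00.
XOR each byte with 0x36: 02⊕36=34, 24⊕36=12, 00⊕36=36.

341236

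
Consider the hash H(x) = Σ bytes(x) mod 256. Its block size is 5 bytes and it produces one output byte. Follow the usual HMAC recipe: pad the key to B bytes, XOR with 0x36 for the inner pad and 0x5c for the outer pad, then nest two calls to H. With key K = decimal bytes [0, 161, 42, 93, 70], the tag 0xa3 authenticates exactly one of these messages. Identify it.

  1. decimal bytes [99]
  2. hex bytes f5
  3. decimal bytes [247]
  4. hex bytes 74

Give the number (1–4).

2

Key decimal bytes [0, 161, 42, 93, 70] = 00 a1 2a 5d 46 is exactly B = 5 bytes: K' = 00 a1 2a 5d 46.
K' ⊕ ipad = 36 97 1c 6b 70; K' ⊕ opad = 5c fd 76 01 1a.
m1: inner = H(36 97 1c 6b 70 63) = 27; tag = H(5c fd 76 01 1a 27) = 11
m2: inner = H(36 97 1c 6b 70 f5) = b9; tag = H(5c fd 76 01 1a b9) = a3 ← matches
m3: inner = H(36 97 1c 6b 70 f7) = bb; tag = H(5c fd 76 01 1a bb) = a5
m4: inner = H(36 97 1c 6b 70 74) = 38; tag = H(5c fd 76 01 1a 38) = 22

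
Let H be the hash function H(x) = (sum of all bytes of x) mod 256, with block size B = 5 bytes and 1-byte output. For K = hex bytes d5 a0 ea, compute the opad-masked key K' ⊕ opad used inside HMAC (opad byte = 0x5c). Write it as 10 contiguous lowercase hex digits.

Key hex bytes d5 a0 ea is 3 bytes ≤ B = 5; zero-pad to 5 bytes: K' = d5 a0 ea 00 00.
XOR each byte with 0x5c: d5⊕5c=89, a0⊕5c=fc, ea⊕5c=b6, 00⊕5c=5c, 00⊕5c=5c.

89fcb65c5c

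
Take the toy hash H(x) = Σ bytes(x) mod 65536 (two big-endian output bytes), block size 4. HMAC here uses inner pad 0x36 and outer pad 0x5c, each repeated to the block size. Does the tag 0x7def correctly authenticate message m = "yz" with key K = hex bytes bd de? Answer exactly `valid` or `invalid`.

invalid

Key hex bytes bd de is 2 bytes ≤ B = 4; zero-pad to 4 bytes: K' = bd de 00 00.
K' ⊕ ipad = 8b e8 36 36; K' ⊕ opad = e1 82 5c 5c.
Inner hash: sum = 139+232+54+54+121+122 = 722 → 02 d2.
Outer hash (recomputed tag): sum = 225+130+92+92+2+210 = 751 → 02 ef.
Recomputed tag = 02ef; claimed = 7def → mismatch.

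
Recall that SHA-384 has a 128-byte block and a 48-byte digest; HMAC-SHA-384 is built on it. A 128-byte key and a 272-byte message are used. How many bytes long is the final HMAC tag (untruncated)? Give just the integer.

48

The tag is one SHA-384 digest: 48 bytes.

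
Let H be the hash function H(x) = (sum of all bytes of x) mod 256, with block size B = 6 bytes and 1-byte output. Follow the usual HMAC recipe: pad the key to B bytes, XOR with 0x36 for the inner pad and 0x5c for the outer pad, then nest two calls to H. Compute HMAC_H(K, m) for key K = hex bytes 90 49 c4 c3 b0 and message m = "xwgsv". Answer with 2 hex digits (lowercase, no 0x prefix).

Key hex bytes 90 49 c4 c3 b0 is 5 bytes ≤ B = 6; zero-pad to 6 bytes: K' = 90 49 c4 c3 b0 00.
K' ⊕ ipad = a6 7f f2 f5 86 36.  K' ⊕ opad = cc 15 98 9f ec 5c.
Inner input = (K'⊕ipad) ∥ m = a6 7f f2 f5 86 36 ∥ 78 77 67 73 76.
Inner hash: sum = 166+127+242+245+134+54+120+119+103+115+118 = 1543; mod 256 = 7 → 07.
Outer input = (K'⊕opad) ∥ inner = cc 15 98 9f ec 5c ∥ 07.
Outer hash (tag): sum = 204+21+152+159+236+92+7 = 871; mod 256 = 103 → 67.

67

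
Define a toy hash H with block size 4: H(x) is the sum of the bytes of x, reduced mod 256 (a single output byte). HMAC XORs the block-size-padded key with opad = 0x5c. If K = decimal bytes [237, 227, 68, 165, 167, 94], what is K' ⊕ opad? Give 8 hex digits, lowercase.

Key decimal bytes [237, 227, 68, 165, 167, 94] = ed e3 44 a5 a7 5e is 6 bytes > B = 4, so hash it first: H(key) = be, then zero-pad to 4 bytes: K' = be 00 00 00.
XOR each byte with 0x5c: be⊕5c=e2, 00⊕5c=5c, 00⊕5c=5c, 00⊕5c=5c.

e25c5c5c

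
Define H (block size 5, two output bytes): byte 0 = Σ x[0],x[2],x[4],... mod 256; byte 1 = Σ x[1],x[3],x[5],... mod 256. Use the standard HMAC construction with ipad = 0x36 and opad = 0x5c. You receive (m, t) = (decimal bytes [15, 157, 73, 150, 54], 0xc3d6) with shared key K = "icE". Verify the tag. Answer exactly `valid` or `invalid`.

valid

Key "icE" = 69 63 45 is 3 bytes ≤ B = 5; zero-pad to 5 bytes: K' = 69 63 45 00 00.
K' ⊕ ipad = 5f 55 73 36 36; K' ⊕ opad = 35 3f 19 5c 5c.
Inner hash: even-index sum = 571 mod 256 = 59; odd-index sum = 281 mod 256 = 25 → 3b 19.
Outer hash (recomputed tag): even-index sum = 195 mod 256 = 195; odd-index sum = 214 mod 256 = 214 → c3 d6.
Recomputed tag = c3d6; claimed = c3d6 → match.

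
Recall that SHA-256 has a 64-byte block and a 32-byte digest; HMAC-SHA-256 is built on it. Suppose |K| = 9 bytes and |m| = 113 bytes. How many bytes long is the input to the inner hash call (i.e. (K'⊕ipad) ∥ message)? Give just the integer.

Key is 9 ≤ 64 bytes, zero-padded: |K'| = 64.
Inner input = (K'⊕ipad) ∥ m → 64 + 113 = 177 bytes.

177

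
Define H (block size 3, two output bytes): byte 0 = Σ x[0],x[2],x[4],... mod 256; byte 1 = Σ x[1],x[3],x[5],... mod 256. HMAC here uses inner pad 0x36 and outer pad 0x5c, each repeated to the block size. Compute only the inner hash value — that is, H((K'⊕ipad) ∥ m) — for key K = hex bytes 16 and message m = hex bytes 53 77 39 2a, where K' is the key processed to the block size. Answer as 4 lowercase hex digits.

Key hex bytes 16 is 1 byte ≤ B = 3; zero-pad to 3 bytes: K' = 16 00 00.
K' ⊕ ipad = 20 36 36.
Inner input = 20 36 36 ∥ 53 77 39 2a.
Inner hash: even-index sum = 247 mod 256 = 247; odd-index sum = 194 mod 256 = 194 → f7 c2.

f7c2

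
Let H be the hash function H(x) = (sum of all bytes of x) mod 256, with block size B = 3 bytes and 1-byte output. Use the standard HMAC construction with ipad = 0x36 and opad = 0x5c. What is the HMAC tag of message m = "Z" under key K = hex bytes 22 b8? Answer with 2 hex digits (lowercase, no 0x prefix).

Key hex bytes 22 b8 is 2 bytes ≤ B = 3; zero-pad to 3 bytes: K' = 22 b8 00.
K' ⊕ ipad = 14 8e 36.  K' ⊕ opad = 7e e4 5c.
Inner input = (K'⊕ipad) ∥ m = 14 8e 36 ∥ 5a.
Inner hash: sum = 20+142+54+90 = 306; mod 256 = 50 → 32.
Outer input = (K'⊕opad) ∥ inner = 7e e4 5c ∥ 32.
Outer hash (tag): sum = 126+228+92+50 = 496; mod 256 = 240 → f0.

f0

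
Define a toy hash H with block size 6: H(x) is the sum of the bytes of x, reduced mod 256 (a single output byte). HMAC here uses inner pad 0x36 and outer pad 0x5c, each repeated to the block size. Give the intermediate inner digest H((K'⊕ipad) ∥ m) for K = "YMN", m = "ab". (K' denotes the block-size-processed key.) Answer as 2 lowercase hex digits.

Key "YMN" = 59 4d 4e is 3 bytes ≤ B = 6; zero-pad to 6 bytes: K' = 59 4d 4e 00 00 00.
K' ⊕ ipad = 6f 7b 78 36 36 36.
Inner input = 6f 7b 78 36 36 36 ∥ 61 62.
Inner hash: sum = 111+123+120+54+54+54+97+98 = 711; mod 256 = 199 → c7.

c7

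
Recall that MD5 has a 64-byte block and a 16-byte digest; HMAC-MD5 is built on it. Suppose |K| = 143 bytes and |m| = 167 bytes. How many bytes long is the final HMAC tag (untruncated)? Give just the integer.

The tag is one MD5 digest: 16 bytes.

16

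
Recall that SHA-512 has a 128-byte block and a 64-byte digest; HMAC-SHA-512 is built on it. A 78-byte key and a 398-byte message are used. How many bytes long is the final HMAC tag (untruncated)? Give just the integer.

64

The tag is one SHA-512 digest: 64 bytes.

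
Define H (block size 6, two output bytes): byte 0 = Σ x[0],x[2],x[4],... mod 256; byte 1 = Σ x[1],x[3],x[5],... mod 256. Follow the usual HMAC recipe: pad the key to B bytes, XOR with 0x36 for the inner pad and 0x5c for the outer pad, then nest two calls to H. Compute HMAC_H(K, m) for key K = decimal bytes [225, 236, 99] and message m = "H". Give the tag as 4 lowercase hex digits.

02ae

Key decimal bytes [225, 236, 99] = e1 ec 63 is 3 bytes ≤ B = 6; zero-pad to 6 bytes: K' = e1 ec 63 00 00 00.
K' ⊕ ipad = d7 da 55 36 36 36.  K' ⊕ opad = bd b0 3f 5c 5c 5c.
Inner input = (K'⊕ipad) ∥ m = d7 da 55 36 36 36 ∥ 48.
Inner hash: even-index sum = 426 mod 256 = 170; odd-index sum = 326 mod 256 = 70 → aa 46.
Outer input = (K'⊕opad) ∥ inner = bd b0 3f 5c 5c 5c ∥ aa 46.
Outer hash (tag): even-index sum = 514 mod 256 = 2; odd-index sum = 430 mod 256 = 174 → 02 ae.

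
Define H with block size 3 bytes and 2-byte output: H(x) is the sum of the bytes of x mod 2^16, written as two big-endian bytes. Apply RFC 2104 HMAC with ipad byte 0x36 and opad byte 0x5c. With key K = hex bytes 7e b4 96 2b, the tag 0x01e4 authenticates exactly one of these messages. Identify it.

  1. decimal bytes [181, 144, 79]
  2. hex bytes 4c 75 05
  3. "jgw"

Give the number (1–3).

Key hex bytes 7e b4 96 2b is 4 bytes > B = 3, so hash it first: H(key) = 01 f3, then zero-pad to 3 bytes: K' = 01 f3 00.
K' ⊕ ipad = 37 c5 36; K' ⊕ opad = 5d af 5c.
m1: inner = H(37 c5 36 b5 90 4f) = 02 c6; tag = H(5d af 5c 02 c6) = 0230
m2: inner = H(37 c5 36 4c 75 05) = 01 f8; tag = H(5d af 5c 01 f8) = 0261
m3: inner = H(37 c5 36 6a 67 77) = 02 7a; tag = H(5d af 5c 02 7a) = 01e4 ← matches

3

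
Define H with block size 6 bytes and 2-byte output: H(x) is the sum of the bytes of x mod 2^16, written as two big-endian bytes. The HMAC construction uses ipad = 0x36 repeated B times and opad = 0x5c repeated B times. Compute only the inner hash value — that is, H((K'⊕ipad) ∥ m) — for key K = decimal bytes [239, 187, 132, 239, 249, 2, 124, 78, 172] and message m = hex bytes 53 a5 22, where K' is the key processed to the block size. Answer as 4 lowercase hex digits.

02dd

Key decimal bytes [239, 187, 132, 239, 249, 2, 124, 78, 172] = ef bb 84 ef f9 02 7c 4e ac is 9 bytes > B = 6, so hash it first: H(key) = 05 8e, then zero-pad to 6 bytes: K' = 05 8e 00 00 00 00.
K' ⊕ ipad = 33 b8 36 36 36 36.
Inner input = 33 b8 36 36 36 36 ∥ 53 a5 22.
Inner hash: sum = 51+184+54+54+54+54+83+165+34 = 733 → 02 dd.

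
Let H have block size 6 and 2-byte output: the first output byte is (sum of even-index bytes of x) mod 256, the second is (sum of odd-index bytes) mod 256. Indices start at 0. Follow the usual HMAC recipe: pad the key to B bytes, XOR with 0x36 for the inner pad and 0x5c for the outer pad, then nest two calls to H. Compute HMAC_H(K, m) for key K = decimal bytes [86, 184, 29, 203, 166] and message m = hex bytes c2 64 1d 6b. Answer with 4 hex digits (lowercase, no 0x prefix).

3f67

Key decimal bytes [86, 184, 29, 203, 166] = 56 b8 1d cb a6 is 5 bytes ≤ B = 6; zero-pad to 6 bytes: K' = 56 b8 1d cb a6 00.
K' ⊕ ipad = 60 8e 2b fd 90 36.  K' ⊕ opad = 0a e4 41 97 fa 5c.
Inner input = (K'⊕ipad) ∥ m = 60 8e 2b fd 90 36 ∥ c2 64 1d 6b.
Inner hash: even-index sum = 506 mod 256 = 250; odd-index sum = 656 mod 256 = 144 → fa 90.
Outer input = (K'⊕opad) ∥ inner = 0a e4 41 97 fa 5c ∥ fa 90.
Outer hash (tag): even-index sum = 575 mod 256 = 63; odd-index sum = 615 mod 256 = 103 → 3f 67.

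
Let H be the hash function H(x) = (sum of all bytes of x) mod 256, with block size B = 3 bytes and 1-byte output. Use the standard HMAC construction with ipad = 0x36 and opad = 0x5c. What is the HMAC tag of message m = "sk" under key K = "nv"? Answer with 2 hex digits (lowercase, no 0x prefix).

Key "nv" = 6e 76 is 2 bytes ≤ B = 3; zero-pad to 3 bytes: K' = 6e 76 00.
K' ⊕ ipad = 58 40 36.  K' ⊕ opad = 32 2a 5c.
Inner input = (K'⊕ipad) ∥ m = 58 40 36 ∥ 73 6b.
Inner hash: sum = 88+64+54+115+107 = 428; mod 256 = 172 → ac.
Outer input = (K'⊕opad) ∥ inner = 32 2a 5c ∥ ac.
Outer hash (tag): sum = 50+42+92+172 = 356; mod 256 = 100 → 64.

64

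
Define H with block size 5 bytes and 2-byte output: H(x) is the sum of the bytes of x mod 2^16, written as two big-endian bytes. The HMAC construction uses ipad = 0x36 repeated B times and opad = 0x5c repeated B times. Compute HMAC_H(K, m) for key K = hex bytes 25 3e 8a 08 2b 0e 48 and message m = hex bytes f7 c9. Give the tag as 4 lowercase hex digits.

Key hex bytes 25 3e 8a 08 2b 0e 48 is 7 bytes > B = 5, so hash it first: H(key) = 01 76, then zero-pad to 5 bytes: K' = 01 76 00 00 00.
K' ⊕ ipad = 37 40 36 36 36.  K' ⊕ opad = 5d 2a 5c 5c 5c.
Inner input = (K'⊕ipad) ∥ m = 37 40 36 36 36 ∥ f7 c9.
Inner hash: sum = 55+64+54+54+54+247+201 = 729 → 02 d9.
Outer input = (K'⊕opad) ∥ inner = 5d 2a 5c 5c 5c ∥ 02 d9.
Outer hash (tag): sum = 93+42+92+92+92+2+217 = 630 → 02 76.

0276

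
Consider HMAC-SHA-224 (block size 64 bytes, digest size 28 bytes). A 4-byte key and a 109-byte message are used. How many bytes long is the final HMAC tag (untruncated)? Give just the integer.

The tag is one SHA-224 digest: 28 bytes.

28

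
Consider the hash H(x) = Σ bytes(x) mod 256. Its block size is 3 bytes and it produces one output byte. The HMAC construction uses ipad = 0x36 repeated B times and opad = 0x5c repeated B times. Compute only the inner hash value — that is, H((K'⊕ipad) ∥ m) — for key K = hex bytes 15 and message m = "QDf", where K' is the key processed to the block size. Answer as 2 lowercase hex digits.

Key hex bytes 15 is 1 byte ≤ B = 3; zero-pad to 3 bytes: K' = 15 00 00.
K' ⊕ ipad = 23 36 36.
Inner input = 23 36 36 ∥ 51 44 66.
Inner hash: sum = 35+54+54+81+68+102 = 394; mod 256 = 138 → 8a.

8a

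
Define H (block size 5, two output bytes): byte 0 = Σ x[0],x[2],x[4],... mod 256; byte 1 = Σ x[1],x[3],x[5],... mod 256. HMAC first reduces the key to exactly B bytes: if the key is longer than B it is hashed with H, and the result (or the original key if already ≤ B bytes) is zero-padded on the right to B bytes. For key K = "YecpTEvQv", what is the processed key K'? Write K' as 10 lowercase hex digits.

|K| = 9 > B = 5, so first hash the key.
H(K): even-index sum = 508 mod 256 = 252; odd-index sum = 363 mod 256 = 107 → fc 6b.
Zero-pad H(K) = fc 6b to 5 bytes: K' = fc 6b 00 00 00.

fc6b000000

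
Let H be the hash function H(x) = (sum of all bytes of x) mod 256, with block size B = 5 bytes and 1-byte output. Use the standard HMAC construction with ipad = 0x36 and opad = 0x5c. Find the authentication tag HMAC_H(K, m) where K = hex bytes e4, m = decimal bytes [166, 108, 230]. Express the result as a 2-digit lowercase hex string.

ca

Key hex bytes e4 is 1 byte ≤ B = 5; zero-pad to 5 bytes: K' = e4 00 00 00 00.
K' ⊕ ipad = d2 36 36 36 36.  K' ⊕ opad = b8 5c 5c 5c 5c.
Inner input = (K'⊕ipad) ∥ m = d2 36 36 36 36 ∥ a6 6c e6.
Inner hash: sum = 210+54+54+54+54+166+108+230 = 930; mod 256 = 162 → a2.
Outer input = (K'⊕opad) ∥ inner = b8 5c 5c 5c 5c ∥ a2.
Outer hash (tag): sum = 184+92+92+92+92+162 = 714; mod 256 = 202 → ca.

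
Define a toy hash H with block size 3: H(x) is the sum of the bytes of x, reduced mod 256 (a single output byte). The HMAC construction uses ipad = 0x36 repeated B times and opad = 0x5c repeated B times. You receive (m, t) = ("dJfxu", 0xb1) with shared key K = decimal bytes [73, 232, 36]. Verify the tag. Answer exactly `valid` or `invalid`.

Key decimal bytes [73, 232, 36] = 49 e8 24 is exactly B = 3 bytes: K' = 49 e8 24.
K' ⊕ ipad = 7f de 12; K' ⊕ opad = 15 b4 78.
Inner hash: sum = 127+222+18+100+74+102+120+117 = 880; mod 256 = 112 → 70.
Outer hash (recomputed tag): sum = 21+180+120+112 = 433; mod 256 = 177 → b1.
Recomputed tag = b1; claimed = b1 → match.

valid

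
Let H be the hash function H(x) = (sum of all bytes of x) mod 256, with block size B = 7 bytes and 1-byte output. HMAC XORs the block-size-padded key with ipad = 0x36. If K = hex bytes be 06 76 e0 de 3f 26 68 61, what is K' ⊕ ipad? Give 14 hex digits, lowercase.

Key hex bytes be 06 76 e0 de 3f 26 68 61 is 9 bytes > B = 7, so hash it first: H(key) = 26, then zero-pad to 7 bytes: K' = 26 00 00 00 00 00 00.
XOR each byte with 0x36: 26⊕36=10, 00⊕36=36, 00⊕36=36, 00⊕36=36, 00⊕36=36, 00⊕36=36, 00⊕36=36.

10363636363636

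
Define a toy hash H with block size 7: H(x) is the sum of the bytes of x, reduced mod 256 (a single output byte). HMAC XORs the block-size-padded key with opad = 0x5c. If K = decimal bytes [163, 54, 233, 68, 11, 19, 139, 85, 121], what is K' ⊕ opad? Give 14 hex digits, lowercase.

Key decimal bytes [163, 54, 233, 68, 11, 19, 139, 85, 121] = a3 36 e9 44 0b 13 8b 55 79 is 9 bytes > B = 7, so hash it first: H(key) = 7d, then zero-pad to 7 bytes: K' = 7d 00 00 00 00 00 00.
XOR each byte with 0x5c: 7d⊕5c=21, 00⊕5c=5c, 00⊕5c=5c, 00⊕5c=5c, 00⊕5c=5c, 00⊕5c=5c, 00⊕5c=5c.

215c5c5c5c5c5c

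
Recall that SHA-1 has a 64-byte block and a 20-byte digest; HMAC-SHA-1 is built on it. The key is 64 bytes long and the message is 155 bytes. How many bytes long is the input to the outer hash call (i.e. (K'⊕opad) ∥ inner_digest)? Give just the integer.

84

Key is 64 ≤ 64 bytes, zero-padded: |K'| = 64.
Outer input = (K'⊕opad) ∥ H(inner) → 64 + 20 = 84 bytes.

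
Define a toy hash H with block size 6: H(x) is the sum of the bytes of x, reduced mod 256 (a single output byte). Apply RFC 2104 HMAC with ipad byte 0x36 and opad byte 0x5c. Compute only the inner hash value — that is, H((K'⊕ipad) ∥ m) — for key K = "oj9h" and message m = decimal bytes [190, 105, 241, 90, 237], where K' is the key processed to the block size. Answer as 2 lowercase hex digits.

Key "oj9h" = 6f 6a 39 68 is 4 bytes ≤ B = 6; zero-pad to 6 bytes: K' = 6f 6a 39 68 00 00.
K' ⊕ ipad = 59 5c 0f 5e 36 36.
Inner input = 59 5c 0f 5e 36 36 ∥ be 69 f1 5a ed.
Inner hash: sum = 89+92+15+94+54+54+190+105+241+90+237 = 1261; mod 256 = 237 → ed.

ed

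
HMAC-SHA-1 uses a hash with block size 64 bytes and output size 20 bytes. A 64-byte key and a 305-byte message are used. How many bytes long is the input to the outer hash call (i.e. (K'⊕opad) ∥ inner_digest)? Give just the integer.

Key is 64 ≤ 64 bytes, zero-padded: |K'| = 64.
Outer input = (K'⊕opad) ∥ H(inner) → 64 + 20 = 84 bytes.

84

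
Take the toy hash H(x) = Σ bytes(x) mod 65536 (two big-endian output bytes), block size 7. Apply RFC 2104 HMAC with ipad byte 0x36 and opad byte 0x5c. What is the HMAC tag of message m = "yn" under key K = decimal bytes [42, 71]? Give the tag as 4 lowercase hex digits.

Key decimal bytes [42, 71] = 2a 47 is 2 bytes ≤ B = 7; zero-pad to 7 bytes: K' = 2a 47 00 00 00 00 00.
K' ⊕ ipad = 1c 71 36 36 36 36 36.  K' ⊕ opad = 76 1b 5c 5c 5c 5c 5c.
Inner input = (K'⊕ipad) ∥ m = 1c 71 36 36 36 36 36 ∥ 79 6e.
Inner hash: sum = 28+113+54+54+54+54+54+121+110 = 642 → 02 82.
Outer input = (K'⊕opad) ∥ inner = 76 1b 5c 5c 5c 5c 5c ∥ 02 82.
Outer hash (tag): sum = 118+27+92+92+92+92+92+2+130 = 737 → 02 e1.

02e1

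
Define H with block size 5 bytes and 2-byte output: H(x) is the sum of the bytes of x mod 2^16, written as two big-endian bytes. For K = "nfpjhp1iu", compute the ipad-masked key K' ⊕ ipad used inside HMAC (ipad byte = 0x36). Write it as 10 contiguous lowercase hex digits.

35a3363636

Key "nfpjhp1iu" = 6e 66 70 6a 68 70 31 69 75 is 9 bytes > B = 5, so hash it first: H(key) = 03 95, then zero-pad to 5 bytes: K' = 03 95 00 00 00.
XOR each byte with 0x36: 03⊕36=35, 95⊕36=a3, 00⊕36=36, 00⊕36=36, 00⊕36=36.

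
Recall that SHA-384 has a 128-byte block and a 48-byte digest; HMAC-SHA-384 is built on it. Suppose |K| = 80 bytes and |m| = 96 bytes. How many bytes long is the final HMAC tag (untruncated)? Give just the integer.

The tag is one SHA-384 digest: 48 bytes.

48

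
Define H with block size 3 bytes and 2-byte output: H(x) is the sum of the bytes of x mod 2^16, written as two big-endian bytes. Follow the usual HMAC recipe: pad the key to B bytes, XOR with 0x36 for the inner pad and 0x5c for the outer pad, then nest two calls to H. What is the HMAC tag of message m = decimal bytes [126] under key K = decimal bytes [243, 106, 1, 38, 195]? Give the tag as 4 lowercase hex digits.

012f

Key decimal bytes [243, 106, 1, 38, 195] = f3 6a 01 26 c3 is 5 bytes > B = 3, so hash it first: H(key) = 02 47, then zero-pad to 3 bytes: K' = 02 47 00.
K' ⊕ ipad = 34 71 36.  K' ⊕ opad = 5e 1b 5c.
Inner input = (K'⊕ipad) ∥ m = 34 71 36 ∥ 7e.
Inner hash: sum = 52+113+54+126 = 345 → 01 59.
Outer input = (K'⊕opad) ∥ inner = 5e 1b 5c ∥ 01 59.
Outer hash (tag): sum = 94+27+92+1+89 = 303 → 01 2f.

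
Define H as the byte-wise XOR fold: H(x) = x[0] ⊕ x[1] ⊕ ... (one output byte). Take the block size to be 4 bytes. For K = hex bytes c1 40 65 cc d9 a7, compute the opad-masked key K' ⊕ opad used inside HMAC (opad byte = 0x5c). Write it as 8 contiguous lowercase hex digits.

Key hex bytes c1 40 65 cc d9 a7 is 6 bytes > B = 4, so hash it first: H(key) = 56, then zero-pad to 4 bytes: K' = 56 00 00 00.
XOR each byte with 0x5c: 56⊕5c=0a, 00⊕5c=5c, 00⊕5c=5c, 00⊕5c=5c.

0a5c5c5c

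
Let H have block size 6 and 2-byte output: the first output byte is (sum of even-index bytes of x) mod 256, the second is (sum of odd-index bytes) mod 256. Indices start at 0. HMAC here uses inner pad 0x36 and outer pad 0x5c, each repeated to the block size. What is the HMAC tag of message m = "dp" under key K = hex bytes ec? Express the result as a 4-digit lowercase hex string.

1226

Key hex bytes ec is 1 byte ≤ B = 6; zero-pad to 6 bytes: K' = ec 00 00 00 00 00.
K' ⊕ ipad = da 36 36 36 36 36.  K' ⊕ opad = b0 5c 5c 5c 5c 5c.
Inner input = (K'⊕ipad) ∥ m = da 36 36 36 36 36 ∥ 64 70.
Inner hash: even-index sum = 426 mod 256 = 170; odd-index sum = 274 mod 256 = 18 → aa 12.
Outer input = (K'⊕opad) ∥ inner = b0 5c 5c 5c 5c 5c ∥ aa 12.
Outer hash (tag): even-index sum = 530 mod 256 = 18; odd-index sum = 294 mod 256 = 38 → 12 26.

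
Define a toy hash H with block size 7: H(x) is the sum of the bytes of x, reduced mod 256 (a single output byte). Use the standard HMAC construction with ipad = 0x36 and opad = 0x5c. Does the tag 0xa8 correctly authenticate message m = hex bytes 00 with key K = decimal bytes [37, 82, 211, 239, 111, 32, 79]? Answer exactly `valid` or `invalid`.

Key decimal bytes [37, 82, 211, 239, 111, 32, 79] = 25 52 d3 ef 6f 20 4f is exactly B = 7 bytes: K' = 25 52 d3 ef 6f 20 4f.
K' ⊕ ipad = 13 64 e5 d9 59 16 79; K' ⊕ opad = 79 0e 8f b3 33 7c 13.
Inner hash: sum = 19+100+229+217+89+22+121+0 = 797; mod 256 = 29 → 1d.
Outer hash (recomputed tag): sum = 121+14+143+179+51+124+19+29 = 680; mod 256 = 168 → a8.
Recomputed tag = a8; claimed = a8 → match.

valid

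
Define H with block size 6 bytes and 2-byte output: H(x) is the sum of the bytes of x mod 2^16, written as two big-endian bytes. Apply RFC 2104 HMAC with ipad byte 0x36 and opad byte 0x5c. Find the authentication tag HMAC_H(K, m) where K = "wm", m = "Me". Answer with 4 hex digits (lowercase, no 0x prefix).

01f4

Key "wm" = 77 6d is 2 bytes ≤ B = 6; zero-pad to 6 bytes: K' = 77 6d 00 00 00 00.
K' ⊕ ipad = 41 5b 36 36 36 36.  K' ⊕ opad = 2b 31 5c 5c 5c 5c.
Inner input = (K'⊕ipad) ∥ m = 41 5b 36 36 36 36 ∥ 4d 65.
Inner hash: sum = 65+91+54+54+54+54+77+101 = 550 → 02 26.
Outer input = (K'⊕opad) ∥ inner = 2b 31 5c 5c 5c 5c ∥ 02 26.
Outer hash (tag): sum = 43+49+92+92+92+92+2+38 = 500 → 01 f4.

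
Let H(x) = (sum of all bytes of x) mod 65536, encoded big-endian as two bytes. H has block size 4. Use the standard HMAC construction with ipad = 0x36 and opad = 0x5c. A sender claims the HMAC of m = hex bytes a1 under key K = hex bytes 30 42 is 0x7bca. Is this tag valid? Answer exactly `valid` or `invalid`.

Key hex bytes 30 42 is 2 bytes ≤ B = 4; zero-pad to 4 bytes: K' = 30 42 00 00.
K' ⊕ ipad = 06 74 36 36; K' ⊕ opad = 6c 1e 5c 5c.
Inner hash: sum = 6+116+54+54+161 = 391 → 01 87.
Outer hash (recomputed tag): sum = 108+30+92+92+1+135 = 458 → 01 ca.
Recomputed tag = 01ca; claimed = 7bca → mismatch.

invalid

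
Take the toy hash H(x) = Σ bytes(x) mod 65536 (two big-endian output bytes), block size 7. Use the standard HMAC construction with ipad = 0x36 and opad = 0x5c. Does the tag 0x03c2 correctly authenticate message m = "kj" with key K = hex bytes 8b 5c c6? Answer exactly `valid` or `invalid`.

invalid

Key hex bytes 8b 5c c6 is 3 bytes ≤ B = 7; zero-pad to 7 bytes: K' = 8b 5c c6 00 00 00 00.
K' ⊕ ipad = bd 6a f0 36 36 36 36; K' ⊕ opad = d7 00 9a 5c 5c 5c 5c.
Inner hash: sum = 189+106+240+54+54+54+54+107+106 = 964 → 03 c4.
Outer hash (recomputed tag): sum = 215+0+154+92+92+92+92+3+196 = 936 → 03 a8.
Recomputed tag = 03a8; claimed = 03c2 → mismatch.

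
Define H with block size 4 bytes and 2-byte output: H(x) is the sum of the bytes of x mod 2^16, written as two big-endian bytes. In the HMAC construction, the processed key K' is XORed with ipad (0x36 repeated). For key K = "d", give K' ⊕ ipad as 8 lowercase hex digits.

Key "d" = 64 is 1 byte ≤ B = 4; zero-pad to 4 bytes: K' = 64 00 00 00.
XOR each byte with 0x36: 64⊕36=52, 00⊕36=36, 00⊕36=36, 00⊕36=36.

52363636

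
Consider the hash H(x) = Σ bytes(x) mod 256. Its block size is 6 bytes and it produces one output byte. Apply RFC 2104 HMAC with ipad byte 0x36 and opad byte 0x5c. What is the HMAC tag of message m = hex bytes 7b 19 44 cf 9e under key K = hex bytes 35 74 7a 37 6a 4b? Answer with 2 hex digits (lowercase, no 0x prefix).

Key hex bytes 35 74 7a 37 6a 4b is exactly B = 6 bytes: K' = 35 74 7a 37 6a 4b.
K' ⊕ ipad = 03 42 4c 01 5c 7d.  K' ⊕ opad = 69 28 26 6b 36 17.
Inner input = (K'⊕ipad) ∥ m = 03 42 4c 01 5c 7d ∥ 7b 19 44 cf 9e.
Inner hash: sum = 3+66+76+1+92+125+123+25+68+207+158 = 944; mod 256 = 176 → b0.
Outer input = (K'⊕opad) ∥ inner = 69 28 26 6b 36 17 ∥ b0.
Outer hash (tag): sum = 105+40+38+107+54+23+176 = 543; mod 256 = 31 → 1f.

1f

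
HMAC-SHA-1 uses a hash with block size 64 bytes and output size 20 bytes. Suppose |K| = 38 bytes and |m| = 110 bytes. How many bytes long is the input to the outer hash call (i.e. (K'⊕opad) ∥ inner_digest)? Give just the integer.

84

Key is 38 ≤ 64 bytes, zero-padded: |K'| = 64.
Outer input = (K'⊕opad) ∥ H(inner) → 64 + 20 = 84 bytes.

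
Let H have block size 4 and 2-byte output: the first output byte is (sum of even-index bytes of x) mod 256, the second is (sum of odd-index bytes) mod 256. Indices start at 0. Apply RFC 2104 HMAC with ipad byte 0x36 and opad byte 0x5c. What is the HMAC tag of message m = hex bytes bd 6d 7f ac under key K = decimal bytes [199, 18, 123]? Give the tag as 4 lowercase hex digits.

3c1d

Key decimal bytes [199, 18, 123] = c7 12 7b is 3 bytes ≤ B = 4; zero-pad to 4 bytes: K' = c7 12 7b 00.
K' ⊕ ipad = f1 24 4d 36.  K' ⊕ opad = 9b 4e 27 5c.
Inner input = (K'⊕ipad) ∥ m = f1 24 4d 36 ∥ bd 6d 7f ac.
Inner hash: even-index sum = 634 mod 256 = 122; odd-index sum = 371 mod 256 = 115 → 7a 73.
Outer input = (K'⊕opad) ∥ inner = 9b 4e 27 5c ∥ 7a 73.
Outer hash (tag): even-index sum = 316 mod 256 = 60; odd-index sum = 285 mod 256 = 29 → 3c 1d.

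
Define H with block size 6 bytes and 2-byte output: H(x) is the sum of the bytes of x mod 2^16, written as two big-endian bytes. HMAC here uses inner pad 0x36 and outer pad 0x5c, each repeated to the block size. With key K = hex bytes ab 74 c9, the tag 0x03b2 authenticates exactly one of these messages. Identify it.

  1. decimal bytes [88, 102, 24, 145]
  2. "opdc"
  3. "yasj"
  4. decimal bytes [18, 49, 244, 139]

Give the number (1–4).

Key hex bytes ab 74 c9 is 3 bytes ≤ B = 6; zero-pad to 6 bytes: K' = ab 74 c9 00 00 00.
K' ⊕ ipad = 9d 42 ff 36 36 36; K' ⊕ opad = f7 28 95 5c 5c 5c.
m1: inner = H(9d 42 ff 36 36 36 58 66 18 91) = 03 e7; tag = H(f7 28 95 5c 5c 5c 03 e7) = 03b2 ← matches
m2: inner = H(9d 42 ff 36 36 36 6f 70 64 63) = 04 26; tag = H(f7 28 95 5c 5c 5c 04 26) = 02f2
m3: inner = H(9d 42 ff 36 36 36 79 61 73 6a) = 04 37; tag = H(f7 28 95 5c 5c 5c 04 37) = 0303
m4: inner = H(9d 42 ff 36 36 36 12 31 f4 8b) = 04 42; tag = H(f7 28 95 5c 5c 5c 04 42) = 030e

1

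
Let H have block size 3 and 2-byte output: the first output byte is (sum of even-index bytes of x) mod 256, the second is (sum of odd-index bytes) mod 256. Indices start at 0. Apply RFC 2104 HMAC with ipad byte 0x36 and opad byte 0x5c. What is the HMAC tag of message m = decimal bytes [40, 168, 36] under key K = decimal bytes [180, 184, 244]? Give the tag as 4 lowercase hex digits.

Key decimal bytes [180, 184, 244] = b4 b8 f4 is exactly B = 3 bytes: K' = b4 b8 f4.
K' ⊕ ipad = 82 8e c2.  K' ⊕ opad = e8 e4 a8.
Inner input = (K'⊕ipad) ∥ m = 82 8e c2 ∥ 28 a8 24.
Inner hash: even-index sum = 492 mod 256 = 236; odd-index sum = 218 mod 256 = 218 → ec da.
Outer input = (K'⊕opad) ∥ inner = e8 e4 a8 ∥ ec da.
Outer hash (tag): even-index sum = 618 mod 256 = 106; odd-index sum = 464 mod 256 = 208 → 6a d0.

6ad0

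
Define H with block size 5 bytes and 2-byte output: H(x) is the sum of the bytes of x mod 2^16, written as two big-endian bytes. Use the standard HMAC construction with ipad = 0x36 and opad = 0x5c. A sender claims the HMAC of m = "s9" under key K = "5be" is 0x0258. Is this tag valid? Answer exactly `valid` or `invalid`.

Key "5be" = 35 62 65 is 3 bytes ≤ B = 5; zero-pad to 5 bytes: K' = 35 62 65 00 00.
K' ⊕ ipad = 03 54 53 36 36; K' ⊕ opad = 69 3e 39 5c 5c.
Inner hash: sum = 3+84+83+54+54+115+57 = 450 → 01 c2.
Outer hash (recomputed tag): sum = 105+62+57+92+92+1+194 = 603 → 02 5b.
Recomputed tag = 025b; claimed = 0258 → mismatch.

invalid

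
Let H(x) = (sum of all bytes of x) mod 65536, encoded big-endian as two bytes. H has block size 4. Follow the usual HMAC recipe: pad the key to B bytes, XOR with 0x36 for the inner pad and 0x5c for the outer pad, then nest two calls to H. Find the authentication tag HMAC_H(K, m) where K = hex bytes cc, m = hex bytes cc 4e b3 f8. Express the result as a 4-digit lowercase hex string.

Key hex bytes cc is 1 byte ≤ B = 4; zero-pad to 4 bytes: K' = cc 00 00 00.
K' ⊕ ipad = fa 36 36 36.  K' ⊕ opad = 90 5c 5c 5c.
Inner input = (K'⊕ipad) ∥ m = fa 36 36 36 ∥ cc 4e b3 f8.
Inner hash: sum = 250+54+54+54+204+78+179+248 = 1121 → 04 61.
Outer input = (K'⊕opad) ∥ inner = 90 5c 5c 5c ∥ 04 61.
Outer hash (tag): sum = 144+92+92+92+4+97 = 521 → 02 09.

0209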